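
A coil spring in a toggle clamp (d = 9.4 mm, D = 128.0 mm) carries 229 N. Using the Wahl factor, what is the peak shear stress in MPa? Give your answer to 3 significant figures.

99.3 MPa

Spring index C = D/d = 128.0/9.4 = 13.6170
K_W = (4C−1)/(4C−4) + 0.615/C = 53.468/50.468 + 0.0452 = 1.1046
τ₀ = 8FD/(πd³) = 8·229·128.0/(π·9.4³) = 234496/2609.4 = 89.867 MPa
τ_max = K·τ₀ = 1.1046 × 89.867 = 99.268 MPa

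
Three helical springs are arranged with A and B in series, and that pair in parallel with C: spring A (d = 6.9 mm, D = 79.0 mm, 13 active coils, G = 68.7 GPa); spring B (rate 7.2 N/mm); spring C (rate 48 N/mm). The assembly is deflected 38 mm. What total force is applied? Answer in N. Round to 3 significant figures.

k_A = Gd⁴/(8D³N_a) = (68.7×10³)(6.9⁴)/(8·79.0³·13) = 3.037 N/mm
Springs A,B series: k_AB = 1/(1/3.037+1/7.2) = 2.136 N/mm; parallel with C: k_eq = 2.136+48 = 50.136 N/mm
F = k_eq·δ = 50.136·38 = 1905.2 N

1910 N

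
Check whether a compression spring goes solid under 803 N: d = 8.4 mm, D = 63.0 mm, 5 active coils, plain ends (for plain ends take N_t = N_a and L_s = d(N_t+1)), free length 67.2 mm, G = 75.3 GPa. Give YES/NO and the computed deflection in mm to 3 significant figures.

k = Gd⁴/(8D³N_a) = (75.3×10³)(8.4⁴)/(8·63.0³·5) = 37.483 N/mm
N_t = 5; L_s = 8.4·6 = 50.4 mm; δ_solid = L₀ − L_s = 67.2 − 50.4 = 16.8 mm
δ = F/k = 803/37.483 = 21.423 mm
δ ≥ δ_solid → spring goes solid

YES, δ = 21.4 mm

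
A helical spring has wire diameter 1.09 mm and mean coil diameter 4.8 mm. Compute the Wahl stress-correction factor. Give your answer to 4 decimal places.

C = D/d = 4.8/1.09 = 4.4037
K_W = (4C−1)/(4C−4) + 0.615/C = 16.615/13.615 + 0.1397 = 1.3600

1.3600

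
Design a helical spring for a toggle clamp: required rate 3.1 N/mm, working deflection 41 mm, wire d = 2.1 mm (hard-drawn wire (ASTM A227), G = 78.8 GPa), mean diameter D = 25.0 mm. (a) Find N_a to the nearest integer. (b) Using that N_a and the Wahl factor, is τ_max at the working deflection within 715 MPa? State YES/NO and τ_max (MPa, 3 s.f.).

N_a = Gd⁴/(8D³k) = (78.8×10³)(2.1⁴)/(8·25.0³·3.1) = 3.955 → N_a = 4
Actual rate k = Gd⁴/(8D³·4) = 3.065 N/mm
Working load F = kδ = 3.065·41 = 125.67 N
C = 25.0/2.1 = 11.9048; K_W = (4C−1)/(4C−4)+0.615/C = 1.1204
τ_max = K_W·8FD/(πd³) = 1.1204·863.85 = 967.89 MPa
τ_max > 715 MPa → exceeds allowable

(a) 4 coils; (b) NO, τ_max = 968 MPa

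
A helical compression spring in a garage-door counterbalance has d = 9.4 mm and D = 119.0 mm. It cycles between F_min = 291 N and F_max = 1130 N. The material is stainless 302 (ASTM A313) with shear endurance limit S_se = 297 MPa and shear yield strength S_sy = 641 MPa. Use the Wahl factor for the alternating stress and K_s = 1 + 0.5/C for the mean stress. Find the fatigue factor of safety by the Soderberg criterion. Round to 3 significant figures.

1.01

C = D/d = 119.0/9.4 = 12.6596; K_W = (4C−1)/(4C−4)+0.615/C = 1.1129; K_s = 1+0.5/C = 1.0395
F_a = (F_max−F_min)/2 = 419.5 N; F_m = (F_max+F_min)/2 = 710.5 N
τ_a = K_W·8F_aD/(πd³) = 1.1129 × 153.05 = 170.33 MPa
τ_m = K_s·8F_mD/(πd³) = 1.0395 × 259.22 = 269.46 MPa
Soderberg: 1/n_f = τ_a/S_se + τ_m/S_sy = 170.33/297 + 269.46/641 = 0.57350 + 0.42037 = 0.99388
n_f = 1/0.99388 = 1.006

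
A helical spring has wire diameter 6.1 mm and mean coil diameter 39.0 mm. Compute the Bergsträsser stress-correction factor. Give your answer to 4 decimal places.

1.2215

C = D/d = 39.0/6.1 = 6.3934
K_B = (4C+2)/(4C−3) = 27.574/22.574 = 1.2215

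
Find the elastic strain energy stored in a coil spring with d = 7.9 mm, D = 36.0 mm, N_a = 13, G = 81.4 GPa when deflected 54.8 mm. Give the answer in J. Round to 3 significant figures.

k = Gd⁴/(8D³N_a) = (81.4×10³)(7.9⁴)/(8·36.0³·13) = 65.342 N/mm
U = ½kδ² = 0.5 × 65.342 × 54.8² = 98112 N·mm = 98.112 J

98.1 J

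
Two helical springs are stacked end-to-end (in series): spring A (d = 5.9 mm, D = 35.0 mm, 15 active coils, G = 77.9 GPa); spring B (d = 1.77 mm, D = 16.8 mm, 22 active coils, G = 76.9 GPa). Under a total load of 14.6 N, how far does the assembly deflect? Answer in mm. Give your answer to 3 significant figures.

16.9 mm

k_A = Gd⁴/(8D³N_a) = (77.9×10³)(5.9⁴)/(8·35.0³·15) = 18.347 N/mm
k_B = Gd⁴/(8D³N_a) = (76.9×10³)(1.77⁴)/(8·16.8³·22) = 0.90444 N/mm
Series: 1/k_eq = 1/18.347 + 1/0.90444 = 1.1602; k_eq = 0.86195 N/mm
δ = F/k_eq = 14.6/0.86195 = 16.938 mm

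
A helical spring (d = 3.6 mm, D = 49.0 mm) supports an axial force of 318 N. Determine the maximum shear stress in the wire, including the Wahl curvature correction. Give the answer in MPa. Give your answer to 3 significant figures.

Spring index C = D/d = 49.0/3.6 = 13.6111
K_W = (4C−1)/(4C−4) + 0.615/C = 53.444/50.444 + 0.0452 = 1.1047
τ₀ = 8FD/(πd³) = 8·318·49.0/(π·3.6³) = 124656/146.57 = 850.46 MPa
τ_max = K·τ₀ = 1.1047 × 850.46 = 939.47 MPa

939 MPa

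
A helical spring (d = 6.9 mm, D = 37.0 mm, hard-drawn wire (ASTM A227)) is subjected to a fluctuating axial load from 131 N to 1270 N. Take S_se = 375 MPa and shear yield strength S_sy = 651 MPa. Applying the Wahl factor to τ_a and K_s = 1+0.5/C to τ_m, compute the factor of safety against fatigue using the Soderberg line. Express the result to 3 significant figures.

C = D/d = 37.0/6.9 = 5.3623; K_W = (4C−1)/(4C−4)+0.615/C = 1.2866; K_s = 1+0.5/C = 1.0932
F_a = (F_max−F_min)/2 = 569.5 N; F_m = (F_max+F_min)/2 = 700.5 N
τ_a = K_W·8F_aD/(πd³) = 1.2866 × 163.34 = 210.15 MPa
τ_m = K_s·8F_mD/(πd³) = 1.0932 × 200.91 = 219.64 MPa
Soderberg: 1/n_f = τ_a/S_se + τ_m/S_sy = 210.15/375 + 219.64/651 = 0.56041 + 0.33739 = 0.89781
n_f = 1/0.89781 = 1.114

1.11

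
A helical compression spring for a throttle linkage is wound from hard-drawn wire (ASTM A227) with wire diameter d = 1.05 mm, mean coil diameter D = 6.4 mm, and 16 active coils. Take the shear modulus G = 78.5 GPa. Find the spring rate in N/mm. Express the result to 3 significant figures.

2.84 N/mm

k = Gd⁴/(8D³N_a) = (78.5×10³ × 1.05⁴) / (8 × 6.4³ × 16)
  = 95417.2 / 33554.4 = 2.8437 N/mm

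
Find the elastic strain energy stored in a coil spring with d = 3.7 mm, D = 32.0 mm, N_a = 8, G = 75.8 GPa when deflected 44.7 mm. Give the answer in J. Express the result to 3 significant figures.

6.77 J

k = Gd⁴/(8D³N_a) = (75.8×10³)(3.7⁴)/(8·32.0³·8) = 6.774 N/mm
U = ½kδ² = 0.5 × 6.774 × 44.7² = 6767.5 N·mm = 6.7675 J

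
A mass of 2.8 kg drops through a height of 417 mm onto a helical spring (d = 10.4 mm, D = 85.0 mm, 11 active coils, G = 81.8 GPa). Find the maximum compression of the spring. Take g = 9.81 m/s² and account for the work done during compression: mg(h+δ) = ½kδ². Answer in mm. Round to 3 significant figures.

k = Gd⁴/(8D³N_a) = (81.8×10³)(10.4⁴)/(8·85.0³·11) = 17.707 N/mm
W = mg = 2.8 × 9.81 = 27.468 N
½kδ² − Wδ − Wh = 0 → δ = (W + √(W² + 2kWh))/k
δ = (27.468 + √(754.49 + 405640))/17.707 = (27.468 + 637.49)/17.707 = 37.553 mm

37.6 mm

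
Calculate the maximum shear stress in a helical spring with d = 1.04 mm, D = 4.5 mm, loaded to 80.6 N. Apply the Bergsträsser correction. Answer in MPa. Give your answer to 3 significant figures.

Spring index C = D/d = 4.5/1.04 = 4.3269
K_B = (4C+2)/(4C−3) = 19.308/14.308 = 1.3495
τ₀ = 8FD/(πd³) = 8·80.6·4.5/(π·1.04³) = 2901.6/3.5339 = 821.08 MPa
τ_max = K·τ₀ = 1.3495 × 821.08 = 1108 MPa

1110 MPa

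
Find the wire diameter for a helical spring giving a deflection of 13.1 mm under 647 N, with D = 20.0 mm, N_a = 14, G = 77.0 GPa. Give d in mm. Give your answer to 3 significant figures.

4.90 mm

Required rate k = F/δ = 647/13.1 = 49.389 N/mm
d = (8D³N_a·k / G)^(1/4) = (8·20.0³·14·49.389 / (77.0×10³))^0.25
  = (574.71)^0.25 = 4.8962 mm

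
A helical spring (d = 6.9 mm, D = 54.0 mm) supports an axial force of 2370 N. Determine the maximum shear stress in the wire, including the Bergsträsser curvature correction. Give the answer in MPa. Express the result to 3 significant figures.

1170 MPa

Spring index C = D/d = 54.0/6.9 = 7.8261
K_B = (4C+2)/(4C−3) = 33.304/28.304 = 1.1767
τ₀ = 8FD/(πd³) = 8·2370·54.0/(π·6.9³) = 1.02384e+06/1032 = 992.05 MPa
τ_max = K·τ₀ = 1.1767 × 992.05 = 1167.3 MPa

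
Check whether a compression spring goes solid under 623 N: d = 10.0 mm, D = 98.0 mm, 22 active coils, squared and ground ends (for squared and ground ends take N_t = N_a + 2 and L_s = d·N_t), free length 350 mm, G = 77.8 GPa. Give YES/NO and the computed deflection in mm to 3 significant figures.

YES, δ = 133 mm

k = Gd⁴/(8D³N_a) = (77.8×10³)(10.0⁴)/(8·98.0³·22) = 4.6967 N/mm
N_t = 24; L_s = 10.0·24 = 240 mm; δ_solid = L₀ − L_s = 350 − 240 = 110 mm
δ = F/k = 623/4.6967 = 132.65 mm
δ ≥ δ_solid → spring goes solid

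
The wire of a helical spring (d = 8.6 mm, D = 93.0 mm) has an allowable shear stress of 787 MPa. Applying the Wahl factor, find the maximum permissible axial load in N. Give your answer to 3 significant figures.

C = D/d = 93.0/8.6 = 10.8140
K_W = (4C−1)/(4C−4) + 0.615/C = 42.256/39.256 + 0.0569 = 1.1333
τ_max = K·8FD/(πd³) → F_max = τ_allow·πd³/(8DK)
F_max = 787·π·8.6³/(8·93.0·1.1333) = 1.5726e+06/843.17 = 1865.1 N

1870 N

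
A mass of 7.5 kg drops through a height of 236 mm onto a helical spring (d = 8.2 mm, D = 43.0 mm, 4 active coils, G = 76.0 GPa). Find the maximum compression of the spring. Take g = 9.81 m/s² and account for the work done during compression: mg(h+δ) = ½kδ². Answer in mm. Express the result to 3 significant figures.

k = Gd⁴/(8D³N_a) = (76.0×10³)(8.2⁴)/(8·43.0³·4) = 135.06 N/mm
W = mg = 7.5 × 9.81 = 73.575 N
½kδ² − Wδ − Wh = 0 → δ = (W + √(W² + 2kWh))/k
δ = (73.575 + √(5413.3 + 4.69014e+06))/135.06 = (73.575 + 2166.9)/135.06 = 16.589 mm

16.6 mm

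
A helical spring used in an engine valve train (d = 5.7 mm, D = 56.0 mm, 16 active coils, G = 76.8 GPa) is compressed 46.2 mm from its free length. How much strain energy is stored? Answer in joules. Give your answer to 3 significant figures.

3.85 J

k = Gd⁴/(8D³N_a) = (76.8×10³)(5.7⁴)/(8·56.0³·16) = 3.6065 N/mm
U = ½kδ² = 0.5 × 3.6065 × 46.2² = 3848.9 N·mm = 3.8489 J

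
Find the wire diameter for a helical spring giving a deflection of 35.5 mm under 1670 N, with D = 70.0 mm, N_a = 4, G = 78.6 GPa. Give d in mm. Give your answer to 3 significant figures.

Required rate k = F/δ = 1670/35.5 = 47.042 N/mm
d = (8D³N_a·k / G)^(1/4) = (8·70.0³·4·47.042 / (78.6×10³))^0.25
  = (6569.2)^0.25 = 9.0028 mm

9.00 mm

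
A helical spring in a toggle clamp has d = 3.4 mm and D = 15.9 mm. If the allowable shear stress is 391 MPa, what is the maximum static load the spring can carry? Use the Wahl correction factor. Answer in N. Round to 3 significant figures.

284 N

C = D/d = 15.9/3.4 = 4.6765
K_W = (4C−1)/(4C−4) + 0.615/C = 17.706/14.706 + 0.1315 = 1.3355
τ_max = K·8FD/(πd³) → F_max = τ_allow·πd³/(8DK)
F_max = 391·π·3.4³/(8·15.9·1.3355) = 48280/169.88 = 284.2 N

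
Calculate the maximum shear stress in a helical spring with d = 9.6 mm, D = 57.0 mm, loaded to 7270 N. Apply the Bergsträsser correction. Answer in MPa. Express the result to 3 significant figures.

Spring index C = D/d = 57.0/9.6 = 5.9375
K_B = (4C+2)/(4C−3) = 25.750/20.750 = 1.2410
τ₀ = 8FD/(πd³) = 8·7270·57.0/(π·9.6³) = 3.31512e+06/2779.5 = 1192.7 MPa
τ_max = K·τ₀ = 1.2410 × 1192.7 = 1480.1 MPa

1480 MPa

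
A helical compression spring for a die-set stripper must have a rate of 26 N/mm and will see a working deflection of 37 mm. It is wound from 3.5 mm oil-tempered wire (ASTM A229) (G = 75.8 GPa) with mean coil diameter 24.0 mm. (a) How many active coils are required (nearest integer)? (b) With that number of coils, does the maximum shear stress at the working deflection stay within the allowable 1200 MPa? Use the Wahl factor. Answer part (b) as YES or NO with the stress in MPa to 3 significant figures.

(a) 4 coils; (b) NO, τ_max = 1650 MPa

N_a = Gd⁴/(8D³k) = (75.8×10³)(3.5⁴)/(8·24.0³·26) = 3.956 → N_a = 4
Actual rate k = Gd⁴/(8D³·4) = 25.713 N/mm
Working load F = kδ = 25.713·37 = 951.39 N
C = 24.0/3.5 = 6.8571; K_W = (4C−1)/(4C−4)+0.615/C = 1.2177
τ_max = K_W·8FD/(πd³) = 1.2177·1356.1 = 1651.4 MPa
τ_max > 1200 MPa → exceeds allowable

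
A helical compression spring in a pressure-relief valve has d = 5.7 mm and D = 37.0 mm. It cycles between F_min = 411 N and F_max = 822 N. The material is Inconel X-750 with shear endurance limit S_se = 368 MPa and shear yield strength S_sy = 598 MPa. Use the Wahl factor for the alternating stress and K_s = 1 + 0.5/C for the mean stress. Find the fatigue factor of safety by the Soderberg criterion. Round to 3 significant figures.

1.09

C = D/d = 37.0/5.7 = 6.4912; K_W = (4C−1)/(4C−4)+0.615/C = 1.2313; K_s = 1+0.5/C = 1.0770
F_a = (F_max−F_min)/2 = 205.5 N; F_m = (F_max+F_min)/2 = 616.5 N
τ_a = K_W·8F_aD/(πd³) = 1.2313 × 104.55 = 128.74 MPa
τ_m = K_s·8F_mD/(πd³) = 1.0770 × 313.65 = 337.81 MPa
Soderberg: 1/n_f = τ_a/S_se + τ_m/S_sy = 128.74/368 + 337.81/598 = 0.34983 + 0.56491 = 0.91473
n_f = 1/0.91473 = 1.093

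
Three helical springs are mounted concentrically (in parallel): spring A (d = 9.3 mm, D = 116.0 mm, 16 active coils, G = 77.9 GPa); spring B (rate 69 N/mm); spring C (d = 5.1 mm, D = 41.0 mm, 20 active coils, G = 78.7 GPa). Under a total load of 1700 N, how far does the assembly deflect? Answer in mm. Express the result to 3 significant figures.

k_A = Gd⁴/(8D³N_a) = (77.9×10³)(9.3⁴)/(8·116.0³·16) = 2.9167 N/mm
k_C = Gd⁴/(8D³N_a) = (78.7×10³)(5.1⁴)/(8·41.0³·20) = 4.8282 N/mm
Parallel: k_eq = 2.9167 + 69 + 4.8282 = 76.745 N/mm
δ = F/k_eq = 1700/76.745 = 22.151 mm

22.2 mm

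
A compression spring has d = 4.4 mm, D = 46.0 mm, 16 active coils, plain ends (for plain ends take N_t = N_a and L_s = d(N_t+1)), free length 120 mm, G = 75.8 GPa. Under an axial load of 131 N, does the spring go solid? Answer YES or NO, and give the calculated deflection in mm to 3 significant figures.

YES, δ = 57.4 mm

k = Gd⁴/(8D³N_a) = (75.8×10³)(4.4⁴)/(8·46.0³·16) = 2.2803 N/mm
N_t = 16; L_s = 4.4·17 = 74.8 mm; δ_solid = L₀ − L_s = 120 − 74.8 = 45.2 mm
δ = F/k = 131/2.2803 = 57.448 mm
δ ≥ δ_solid → spring goes solid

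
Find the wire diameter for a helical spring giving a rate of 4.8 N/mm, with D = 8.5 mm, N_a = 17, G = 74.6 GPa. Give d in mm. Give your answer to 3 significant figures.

d = (8D³N_a·k / G)^(1/4) = (8·8.5³·17·4.8 / (74.6×10³))^0.25
  = (5.374)^0.25 = 1.5226 mm

1.52 mm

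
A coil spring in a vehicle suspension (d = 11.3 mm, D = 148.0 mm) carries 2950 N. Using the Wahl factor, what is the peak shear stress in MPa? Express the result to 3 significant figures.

Spring index C = D/d = 148.0/11.3 = 13.0973
K_W = (4C−1)/(4C−4) + 0.615/C = 51.389/48.389 + 0.0470 = 1.1090
τ₀ = 8FD/(πd³) = 8·2950·148.0/(π·11.3³) = 3.4928e+06/4533 = 770.53 MPa
τ_max = K·τ₀ = 1.1090 × 770.53 = 854.48 MPa

854 MPa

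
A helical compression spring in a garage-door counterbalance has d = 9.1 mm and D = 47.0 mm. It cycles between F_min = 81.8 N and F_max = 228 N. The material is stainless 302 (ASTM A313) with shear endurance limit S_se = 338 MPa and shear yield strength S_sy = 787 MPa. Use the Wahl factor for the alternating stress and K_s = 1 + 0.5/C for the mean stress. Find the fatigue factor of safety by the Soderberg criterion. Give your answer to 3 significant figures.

12.7

C = D/d = 47.0/9.1 = 5.1648; K_W = (4C−1)/(4C−4)+0.615/C = 1.2992; K_s = 1+0.5/C = 1.0968
F_a = (F_max−F_min)/2 = 73.1 N; F_m = (F_max+F_min)/2 = 154.9 N
τ_a = K_W·8F_aD/(πd³) = 1.2992 × 11.61 = 15.083 MPa
τ_m = K_s·8F_mD/(πd³) = 1.0968 × 24.602 = 26.983 MPa
Soderberg: 1/n_f = τ_a/S_se + τ_m/S_sy = 15.083/338 + 26.983/787 = 0.04462 + 0.03429 = 0.078911
n_f = 1/0.078911 = 12.67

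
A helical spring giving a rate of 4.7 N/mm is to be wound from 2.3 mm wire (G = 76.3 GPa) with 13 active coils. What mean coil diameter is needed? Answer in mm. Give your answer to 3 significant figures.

D = (Gd⁴/(8N_a·k))^(1/3) = (76.3×10³·2.3⁴/(8·13·4.7))^(1/3)
  = (4368.22)^(1/3) = 16.3469 mm

16.3 mm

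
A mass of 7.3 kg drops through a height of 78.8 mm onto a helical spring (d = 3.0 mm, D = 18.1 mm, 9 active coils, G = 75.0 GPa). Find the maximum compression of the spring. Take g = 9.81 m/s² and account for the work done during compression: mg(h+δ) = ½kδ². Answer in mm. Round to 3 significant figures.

k = Gd⁴/(8D³N_a) = (75.0×10³)(3.0⁴)/(8·18.1³·9) = 14.229 N/mm
W = mg = 7.3 × 9.81 = 71.613 N
½kδ² − Wδ − Wh = 0 → δ = (W + √(W² + 2kWh))/k
δ = (71.613 + √(5128.4 + 160593))/14.229 = (71.613 + 407.09)/14.229 = 33.642 mm

33.6 mm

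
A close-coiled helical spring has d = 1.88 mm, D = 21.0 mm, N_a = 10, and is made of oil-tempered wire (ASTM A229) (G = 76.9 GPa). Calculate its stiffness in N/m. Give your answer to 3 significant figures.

1300 N/m

k = Gd⁴/(8D³N_a) = (76.9×10³ × 1.88⁴) / (8 × 21.0³ × 10)
  = 960634 / 740880 = 1.2966 N/mm = 1296.6 N/m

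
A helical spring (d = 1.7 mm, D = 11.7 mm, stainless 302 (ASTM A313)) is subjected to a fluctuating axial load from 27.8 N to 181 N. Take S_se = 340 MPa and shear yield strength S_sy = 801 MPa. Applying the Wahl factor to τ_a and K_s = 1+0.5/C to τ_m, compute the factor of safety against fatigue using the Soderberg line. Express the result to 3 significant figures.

0.398

C = D/d = 11.7/1.7 = 6.8824; K_W = (4C−1)/(4C−4)+0.615/C = 1.2169; K_s = 1+0.5/C = 1.0726
F_a = (F_max−F_min)/2 = 76.6 N; F_m = (F_max+F_min)/2 = 104.4 N
τ_a = K_W·8F_aD/(πd³) = 1.2169 × 464.52 = 565.26 MPa
τ_m = K_s·8F_mD/(πd³) = 1.0726 × 633.11 = 679.11 MPa
Soderberg: 1/n_f = τ_a/S_se + τ_m/S_sy = 565.26/340 + 679.11/801 = 1.66253 + 0.84782 = 2.5104
n_f = 1/2.5104 = 0.3984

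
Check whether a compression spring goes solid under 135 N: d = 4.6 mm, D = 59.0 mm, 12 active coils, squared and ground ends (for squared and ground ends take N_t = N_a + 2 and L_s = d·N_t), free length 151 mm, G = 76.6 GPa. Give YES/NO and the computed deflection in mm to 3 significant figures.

NO, δ = 77.6 mm

k = Gd⁴/(8D³N_a) = (76.6×10³)(4.6⁴)/(8·59.0³·12) = 1.7395 N/mm
N_t = 14; L_s = 4.6·14 = 64.4 mm; δ_solid = L₀ − L_s = 151 − 64.4 = 86.6 mm
δ = F/k = 135/1.7395 = 77.607 mm
δ < δ_solid → spring does not go solid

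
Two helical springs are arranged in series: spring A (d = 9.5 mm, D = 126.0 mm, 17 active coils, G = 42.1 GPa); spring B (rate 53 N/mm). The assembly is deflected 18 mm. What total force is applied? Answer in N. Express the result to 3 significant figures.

k_A = Gd⁴/(8D³N_a) = (42.1×10³)(9.5⁴)/(8·126.0³·17) = 1.2605 N/mm
Series: 1/k_eq = 1/1.2605 + 1/53 = 0.81223; k_eq = 1.2312 N/mm
F = k_eq·δ = 1.2312·18 = 22.161 N

22.2 N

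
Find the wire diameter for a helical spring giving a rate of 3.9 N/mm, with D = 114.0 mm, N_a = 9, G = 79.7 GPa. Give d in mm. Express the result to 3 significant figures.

8.50 mm

d = (8D³N_a·k / G)^(1/4) = (8·114.0³·9·3.9 / (79.7×10³))^0.25
  = (5219.8)^0.25 = 8.4999 mm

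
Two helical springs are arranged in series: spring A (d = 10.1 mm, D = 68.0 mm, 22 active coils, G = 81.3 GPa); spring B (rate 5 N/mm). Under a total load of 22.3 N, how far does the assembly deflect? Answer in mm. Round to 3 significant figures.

k_A = Gd⁴/(8D³N_a) = (81.3×10³)(10.1⁴)/(8·68.0³·22) = 15.288 N/mm
Series: 1/k_eq = 1/15.288 + 1/5 = 0.26541; k_eq = 3.7677 N/mm
δ = F/k_eq = 22.3/3.7677 = 5.9187 mm

5.92 mm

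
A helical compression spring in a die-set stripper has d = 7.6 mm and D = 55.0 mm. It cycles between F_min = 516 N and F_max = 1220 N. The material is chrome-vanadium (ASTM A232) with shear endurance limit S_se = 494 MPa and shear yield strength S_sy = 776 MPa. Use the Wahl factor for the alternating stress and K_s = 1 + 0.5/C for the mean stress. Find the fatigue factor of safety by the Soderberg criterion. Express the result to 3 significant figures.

C = D/d = 55.0/7.6 = 7.2368; K_W = (4C−1)/(4C−4)+0.615/C = 1.2052; K_s = 1+0.5/C = 1.0691
F_a = (F_max−F_min)/2 = 352 N; F_m = (F_max+F_min)/2 = 868 N
τ_a = K_W·8F_aD/(πd³) = 1.2052 × 112.31 = 135.36 MPa
τ_m = K_s·8F_mD/(πd³) = 1.0691 × 276.94 = 296.07 MPa
Soderberg: 1/n_f = τ_a/S_se + τ_m/S_sy = 135.36/494 + 296.07/776 = 0.27400 + 0.38154 = 0.65553
n_f = 1/0.65553 = 1.525

1.53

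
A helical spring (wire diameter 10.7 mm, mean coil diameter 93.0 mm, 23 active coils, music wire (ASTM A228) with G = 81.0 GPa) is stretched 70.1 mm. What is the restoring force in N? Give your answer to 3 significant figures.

k = Gd⁴/(8D³N_a) = (81.0×10³)(10.7⁴)/(8·93.0³·23) = 7.1739 N/mm
F = k·δ = 7.1739 × 70.1 = 502.89 N

503 N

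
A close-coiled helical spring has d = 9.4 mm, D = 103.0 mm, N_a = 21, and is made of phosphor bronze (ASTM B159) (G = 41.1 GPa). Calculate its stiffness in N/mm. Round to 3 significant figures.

1.75 N/mm

k = Gd⁴/(8D³N_a) = (41.1×10³ × 9.4⁴) / (8 × 103.0³ × 21)
  = 3.20888e+08 / 1.83578e+08 = 1.748 N/mm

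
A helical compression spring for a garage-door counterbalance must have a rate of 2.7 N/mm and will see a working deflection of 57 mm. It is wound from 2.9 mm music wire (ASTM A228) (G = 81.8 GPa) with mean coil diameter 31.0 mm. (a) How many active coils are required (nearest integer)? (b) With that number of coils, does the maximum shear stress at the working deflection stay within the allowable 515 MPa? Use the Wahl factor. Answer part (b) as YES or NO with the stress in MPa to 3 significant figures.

(a) 9 coils; (b) NO, τ_max = 565 MPa

N_a = Gd⁴/(8D³k) = (81.8×10³)(2.9⁴)/(8·31.0³·2.7) = 8.991 → N_a = 9
Actual rate k = Gd⁴/(8D³·9) = 2.6973 N/mm
Working load F = kδ = 2.6973·57 = 153.75 N
C = 31.0/2.9 = 10.6897; K_W = (4C−1)/(4C−4)+0.615/C = 1.1349
τ_max = K_W·8FD/(πd³) = 1.1349·497.63 = 564.78 MPa
τ_max > 515 MPa → exceeds allowable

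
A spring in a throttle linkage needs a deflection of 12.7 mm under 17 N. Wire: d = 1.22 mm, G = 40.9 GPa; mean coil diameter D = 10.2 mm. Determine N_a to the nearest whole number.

8

Required rate k = F/δ = 17/12.7 = 1.3386 N/mm
N_a = Gd⁴/(8D³k) = (40.9×10³ × 1.22⁴)/(8 × 10.2³ × 1.3386)
    = 90607.2 / 11364.1 = 7.973 → 8 coils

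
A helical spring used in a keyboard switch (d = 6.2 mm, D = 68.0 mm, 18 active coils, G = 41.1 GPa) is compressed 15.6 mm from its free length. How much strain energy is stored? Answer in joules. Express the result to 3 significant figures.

0.163 J

k = Gd⁴/(8D³N_a) = (41.1×10³)(6.2⁴)/(8·68.0³·18) = 1.3413 N/mm
U = ½kδ² = 0.5 × 1.3413 × 15.6² = 163.21 N·mm = 0.16321 J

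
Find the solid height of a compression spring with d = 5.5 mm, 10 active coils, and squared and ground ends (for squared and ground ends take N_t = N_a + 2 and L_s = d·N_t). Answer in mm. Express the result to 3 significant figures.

66.0 mm

squared and ground ends: N_t = N_a + 2 = 10 + 2 = 12
L_s = d·N_t = 5.5 × 12 = 66 mm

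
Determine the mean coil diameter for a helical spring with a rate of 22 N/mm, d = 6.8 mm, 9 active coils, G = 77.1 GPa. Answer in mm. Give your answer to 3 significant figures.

47.0 mm

D = (Gd⁴/(8N_a·k))^(1/3) = (77.1×10³·6.8⁴/(8·9·22))^(1/3)
  = (104072)^(1/3) = 47.0376 mm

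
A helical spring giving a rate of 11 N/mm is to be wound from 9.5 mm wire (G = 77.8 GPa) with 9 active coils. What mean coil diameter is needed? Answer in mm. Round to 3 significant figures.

92.8 mm

D = (Gd⁴/(8N_a·k))^(1/3) = (77.8×10³·9.5⁴/(8·9·11))^(1/3)
  = (800108)^(1/3) = 92.8360 mm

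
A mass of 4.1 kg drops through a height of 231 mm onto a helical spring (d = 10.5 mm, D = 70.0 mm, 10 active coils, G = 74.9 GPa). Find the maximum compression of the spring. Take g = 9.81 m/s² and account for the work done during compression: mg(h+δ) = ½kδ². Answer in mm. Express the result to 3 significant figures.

24.9 mm

k = Gd⁴/(8D³N_a) = (74.9×10³)(10.5⁴)/(8·70.0³·10) = 33.178 N/mm
W = mg = 4.1 × 9.81 = 40.221 N
½kδ² − Wδ − Wh = 0 → δ = (W + √(W² + 2kWh))/k
δ = (40.221 + √(1617.7 + 616524))/33.178 = (40.221 + 786.22)/33.178 = 24.909 mm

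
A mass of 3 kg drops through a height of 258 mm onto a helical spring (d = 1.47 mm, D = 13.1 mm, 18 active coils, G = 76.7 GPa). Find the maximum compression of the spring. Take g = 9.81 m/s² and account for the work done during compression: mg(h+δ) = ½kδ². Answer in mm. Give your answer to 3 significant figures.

147 mm

k = Gd⁴/(8D³N_a) = (76.7×10³)(1.47⁴)/(8·13.1³·18) = 1.1063 N/mm
W = mg = 3 × 9.81 = 29.43 N
½kδ² − Wδ − Wh = 0 → δ = (W + √(W² + 2kWh))/k
δ = (29.43 + √(866.12 + 16800.7))/1.1063 = (29.43 + 132.92)/1.1063 = 146.74 mm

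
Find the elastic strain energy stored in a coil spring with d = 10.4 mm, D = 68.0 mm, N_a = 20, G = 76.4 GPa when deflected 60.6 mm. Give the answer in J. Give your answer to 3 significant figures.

32.6 J

k = Gd⁴/(8D³N_a) = (76.4×10³)(10.4⁴)/(8·68.0³·20) = 17.766 N/mm
U = ½kδ² = 0.5 × 17.766 × 60.6² = 32621 N·mm = 32.621 J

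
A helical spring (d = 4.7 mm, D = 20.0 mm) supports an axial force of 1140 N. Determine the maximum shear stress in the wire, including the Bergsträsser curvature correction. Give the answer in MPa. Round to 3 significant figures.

759 MPa

Spring index C = D/d = 20.0/4.7 = 4.2553
K_B = (4C+2)/(4C−3) = 19.021/14.021 = 1.3566
τ₀ = 8FD/(πd³) = 8·1140·20.0/(π·4.7³) = 182400/326.17 = 559.22 MPa
τ_max = K·τ₀ = 1.3566 × 559.22 = 758.64 MPa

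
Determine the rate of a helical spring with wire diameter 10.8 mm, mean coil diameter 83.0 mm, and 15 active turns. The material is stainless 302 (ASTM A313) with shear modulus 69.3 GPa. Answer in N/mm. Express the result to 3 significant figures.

13.7 N/mm

k = Gd⁴/(8D³N_a) = (69.3×10³ × 10.8⁴) / (8 × 83.0³ × 15)
  = 9.42819e+08 / 6.86144e+07 = 13.741 N/mm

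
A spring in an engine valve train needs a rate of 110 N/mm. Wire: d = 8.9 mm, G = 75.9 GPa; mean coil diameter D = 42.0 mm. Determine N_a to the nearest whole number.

7

N_a = Gd⁴/(8D³k) = (75.9×10³ × 8.9⁴)/(8 × 42.0³ × 110)
    = 4.76214e+08 / 6.51974e+07 = 7.304 → 7 coils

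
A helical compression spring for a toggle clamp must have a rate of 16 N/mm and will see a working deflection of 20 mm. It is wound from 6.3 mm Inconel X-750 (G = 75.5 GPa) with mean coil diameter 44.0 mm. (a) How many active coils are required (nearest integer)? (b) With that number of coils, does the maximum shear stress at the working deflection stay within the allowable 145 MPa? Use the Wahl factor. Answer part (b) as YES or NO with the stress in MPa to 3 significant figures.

(a) 11 coils; (b) NO, τ_max = 173 MPa

N_a = Gd⁴/(8D³k) = (75.5×10³)(6.3⁴)/(8·44.0³·16) = 10.91 → N_a = 11
Actual rate k = Gd⁴/(8D³·11) = 15.866 N/mm
Working load F = kδ = 15.866·20 = 317.32 N
C = 44.0/6.3 = 6.9841; K_W = (4C−1)/(4C−4)+0.615/C = 1.2134
τ_max = K_W·8FD/(πd³) = 1.2134·142.19 = 172.53 MPa
τ_max > 145 MPa → exceeds allowable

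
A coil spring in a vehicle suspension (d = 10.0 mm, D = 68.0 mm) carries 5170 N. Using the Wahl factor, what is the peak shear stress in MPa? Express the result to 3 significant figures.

Spring index C = D/d = 68.0/10.0 = 6.8000
K_W = (4C−1)/(4C−4) + 0.615/C = 26.200/23.200 + 0.0904 = 1.2198
τ₀ = 8FD/(πd³) = 8·5170·68.0/(π·10.0³) = 2.81248e+06/3141.6 = 895.24 MPa
τ_max = K·τ₀ = 1.2198 × 895.24 = 1092 MPa

1090 MPa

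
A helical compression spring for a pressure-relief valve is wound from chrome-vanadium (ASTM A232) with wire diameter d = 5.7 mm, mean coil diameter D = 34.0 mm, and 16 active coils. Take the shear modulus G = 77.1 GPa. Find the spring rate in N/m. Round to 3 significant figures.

16200 N/m

k = Gd⁴/(8D³N_a) = (77.1×10³ × 5.7⁴) / (8 × 34.0³ × 16)
  = 8.13868e+07 / 5.03091e+06 = 16.177 N/mm = 16177 N/m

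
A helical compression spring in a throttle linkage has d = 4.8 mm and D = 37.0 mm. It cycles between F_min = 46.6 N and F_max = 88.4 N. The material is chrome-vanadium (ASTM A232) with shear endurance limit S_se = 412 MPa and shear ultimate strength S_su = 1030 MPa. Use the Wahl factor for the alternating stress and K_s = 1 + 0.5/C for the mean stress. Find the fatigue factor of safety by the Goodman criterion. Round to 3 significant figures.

9.01

C = D/d = 37.0/4.8 = 7.7083; K_W = (4C−1)/(4C−4)+0.615/C = 1.1916; K_s = 1+0.5/C = 1.0649
F_a = (F_max−F_min)/2 = 20.9 N; F_m = (F_max+F_min)/2 = 67.5 N
τ_a = K_W·8F_aD/(πd³) = 1.1916 × 17.806 = 21.217 MPa
τ_m = K_s·8F_mD/(πd³) = 1.0649 × 57.507 = 61.237 MPa
Goodman: 1/n_f = τ_a/S_se + τ_m/S_su = 21.217/412 + 61.237/1030 = 0.05150 + 0.05945 = 0.11095
n_f = 1/0.11095 = 9.013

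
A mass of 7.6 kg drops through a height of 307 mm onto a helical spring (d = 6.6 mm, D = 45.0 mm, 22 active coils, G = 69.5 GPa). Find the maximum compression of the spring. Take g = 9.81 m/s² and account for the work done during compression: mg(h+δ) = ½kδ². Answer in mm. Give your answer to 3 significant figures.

k = Gd⁴/(8D³N_a) = (69.5×10³)(6.6⁴)/(8·45.0³·22) = 8.2226 N/mm
W = mg = 7.6 × 9.81 = 74.556 N
½kδ² − Wδ − Wh = 0 → δ = (W + √(W² + 2kWh))/k
δ = (74.556 + √(5558.6 + 376410))/8.2226 = (74.556 + 618.04)/8.2226 = 84.23 mm

84.2 mm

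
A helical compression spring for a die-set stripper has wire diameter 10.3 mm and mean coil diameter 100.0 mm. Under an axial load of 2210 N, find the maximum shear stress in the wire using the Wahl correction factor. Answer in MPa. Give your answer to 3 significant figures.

592 MPa

Spring index C = D/d = 100.0/10.3 = 9.7087
K_W = (4C−1)/(4C−4) + 0.615/C = 37.835/34.835 + 0.0633 = 1.1495
τ₀ = 8FD/(πd³) = 8·2210·100.0/(π·10.3³) = 1.768e+06/3432.9 = 515.02 MPa
τ_max = K·τ₀ = 1.1495 × 515.02 = 591.99 MPa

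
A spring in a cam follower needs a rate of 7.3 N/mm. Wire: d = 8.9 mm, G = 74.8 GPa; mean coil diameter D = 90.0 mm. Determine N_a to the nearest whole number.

N_a = Gd⁴/(8D³k) = (74.8×10³ × 8.9⁴)/(8 × 90.0³ × 7.3)
    = 4.69312e+08 / 4.25736e+07 = 11.02 → 11 coils

11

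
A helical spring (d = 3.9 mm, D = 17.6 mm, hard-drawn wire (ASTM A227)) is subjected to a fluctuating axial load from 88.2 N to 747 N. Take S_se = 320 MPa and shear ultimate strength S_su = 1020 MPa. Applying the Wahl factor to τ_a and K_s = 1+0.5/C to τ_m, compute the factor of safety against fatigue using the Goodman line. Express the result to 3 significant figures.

0.718

C = D/d = 17.6/3.9 = 4.5128; K_W = (4C−1)/(4C−4)+0.615/C = 1.3498; K_s = 1+0.5/C = 1.1108
F_a = (F_max−F_min)/2 = 329.4 N; F_m = (F_max+F_min)/2 = 417.6 N
τ_a = K_W·8F_aD/(πd³) = 1.3498 × 248.88 = 335.93 MPa
τ_m = K_s·8F_mD/(πd³) = 1.1108 × 315.51 = 350.47 MPa
Goodman: 1/n_f = τ_a/S_se + τ_m/S_su = 335.93/320 + 350.47/1020 = 1.04978 + 0.34360 = 1.3934
n_f = 1/1.3934 = 0.7177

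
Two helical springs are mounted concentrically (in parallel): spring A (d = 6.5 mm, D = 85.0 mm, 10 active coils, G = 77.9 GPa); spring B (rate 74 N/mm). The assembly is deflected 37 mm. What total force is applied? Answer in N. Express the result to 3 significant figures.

2840 N

k_A = Gd⁴/(8D³N_a) = (77.9×10³)(6.5⁴)/(8·85.0³·10) = 2.8304 N/mm
Parallel: k_eq = 2.8304 + 74 = 76.83 N/mm
F = k_eq·δ = 76.83·37 = 2842.7 N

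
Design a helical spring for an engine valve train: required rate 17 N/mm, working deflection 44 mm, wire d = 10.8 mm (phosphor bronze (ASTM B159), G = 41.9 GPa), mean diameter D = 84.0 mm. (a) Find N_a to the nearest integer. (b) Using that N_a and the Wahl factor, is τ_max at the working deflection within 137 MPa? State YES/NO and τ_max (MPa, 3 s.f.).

(a) 7 coils; (b) NO, τ_max = 153 MPa

N_a = Gd⁴/(8D³k) = (41.9×10³)(10.8⁴)/(8·84.0³·17) = 7.072 → N_a = 7
Actual rate k = Gd⁴/(8D³·7) = 17.174 N/mm
Working load F = kδ = 17.174·44 = 755.68 N
C = 84.0/10.8 = 7.7778; K_W = (4C−1)/(4C−4)+0.615/C = 1.1897
τ_max = K_W·8FD/(πd³) = 1.1897·128.32 = 152.66 MPa
τ_max > 137 MPa → exceeds allowable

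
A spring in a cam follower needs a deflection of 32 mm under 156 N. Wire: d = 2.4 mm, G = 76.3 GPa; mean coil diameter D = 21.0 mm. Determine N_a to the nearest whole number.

Required rate k = F/δ = 156/32 = 4.875 N/mm
N_a = Gd⁴/(8D³k) = (76.3×10³ × 2.4⁴)/(8 × 21.0³ × 4.875)
    = 2.53145e+06 / 361179 = 7.009 → 7 coils

7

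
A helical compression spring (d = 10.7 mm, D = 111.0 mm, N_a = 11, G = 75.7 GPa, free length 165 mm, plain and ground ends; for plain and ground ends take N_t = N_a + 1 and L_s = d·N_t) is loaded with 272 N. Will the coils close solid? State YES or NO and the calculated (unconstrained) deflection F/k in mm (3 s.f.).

k = Gd⁴/(8D³N_a) = (75.7×10³)(10.7⁴)/(8·111.0³·11) = 8.2448 N/mm
N_t = 12; L_s = 10.7·12 = 128.4 mm; δ_solid = L₀ − L_s = 165 − 128.4 = 36.6 mm
δ = F/k = 272/8.2448 = 32.991 mm
δ < δ_solid → spring does not go solid

NO, δ = 33.0 mm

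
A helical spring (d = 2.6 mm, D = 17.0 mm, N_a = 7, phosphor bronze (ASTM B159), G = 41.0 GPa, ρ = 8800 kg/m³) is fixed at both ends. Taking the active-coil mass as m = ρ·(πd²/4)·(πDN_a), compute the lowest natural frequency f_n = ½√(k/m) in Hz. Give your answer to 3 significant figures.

312 Hz

k = Gd⁴/(8D³N_a) = (41.0×10³)(2.6⁴)/(8·17.0³·7) = 6.8099 N/mm = 6809.9 N/m
Wire length L = πDN_a = π·17.0·7 = 373.85 mm
m = ρ·(πd²/4)·L = 8800 × 5.3093×10⁻⁶ m² × 0.37385 m = 0.017467 kg
f_n = ½√(k/m) = 0.5·√(6809.9/0.017467) = 0.5·√(3.8988e+05) = 312.2 Hz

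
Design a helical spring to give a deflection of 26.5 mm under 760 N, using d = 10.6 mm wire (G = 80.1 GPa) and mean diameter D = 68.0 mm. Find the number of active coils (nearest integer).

14

Required rate k = F/δ = 760/26.5 = 28.679 N/mm
N_a = Gd⁴/(8D³k) = (80.1×10³ × 10.6⁴)/(8 × 68.0³ × 28.679)
    = 1.01124e+09 / 7.21414e+07 = 14.02 → 14 coils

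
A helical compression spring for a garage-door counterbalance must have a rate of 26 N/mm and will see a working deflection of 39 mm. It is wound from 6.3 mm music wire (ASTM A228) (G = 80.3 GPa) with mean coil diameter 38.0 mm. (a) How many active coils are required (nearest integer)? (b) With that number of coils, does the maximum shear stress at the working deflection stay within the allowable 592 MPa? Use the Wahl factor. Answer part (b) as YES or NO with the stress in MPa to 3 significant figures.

N_a = Gd⁴/(8D³k) = (80.3×10³)(6.3⁴)/(8·38.0³·26) = 11.08 → N_a = 11
Actual rate k = Gd⁴/(8D³·11) = 26.197 N/mm
Working load F = kδ = 26.197·39 = 1021.7 N
C = 38.0/6.3 = 6.0317; K_W = (4C−1)/(4C−4)+0.615/C = 1.2510
τ_max = K_W·8FD/(πd³) = 1.2510·395.38 = 494.62 MPa
τ_max ≤ 592 MPa → acceptable

(a) 11 coils; (b) YES, τ_max = 495 MPa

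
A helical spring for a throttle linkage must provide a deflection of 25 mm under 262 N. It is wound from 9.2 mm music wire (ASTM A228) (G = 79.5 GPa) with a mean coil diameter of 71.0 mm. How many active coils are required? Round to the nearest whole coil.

19

Required rate k = F/δ = 262/25 = 10.48 N/mm
N_a = Gd⁴/(8D³k) = (79.5×10³ × 9.2⁴)/(8 × 71.0³ × 10.48)
    = 5.69532e+08 / 3.00073e+07 = 18.98 → 19 coils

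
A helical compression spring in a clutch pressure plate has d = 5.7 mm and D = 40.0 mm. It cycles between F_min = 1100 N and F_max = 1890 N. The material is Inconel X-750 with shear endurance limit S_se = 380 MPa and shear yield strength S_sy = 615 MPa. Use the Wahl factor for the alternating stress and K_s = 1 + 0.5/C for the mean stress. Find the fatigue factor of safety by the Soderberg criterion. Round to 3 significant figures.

0.471

C = D/d = 40.0/5.7 = 7.0175; K_W = (4C−1)/(4C−4)+0.615/C = 1.2123; K_s = 1+0.5/C = 1.0713
F_a = (F_max−F_min)/2 = 395 N; F_m = (F_max+F_min)/2 = 1495 N
τ_a = K_W·8F_aD/(πd³) = 1.2123 × 217.26 = 263.37 MPa
τ_m = K_s·8F_mD/(πd³) = 1.0713 × 822.27 = 880.86 MPa
Soderberg: 1/n_f = τ_a/S_se + τ_m/S_sy = 263.37/380 + 880.86/615 = 0.69309 + 1.43229 = 2.1254
n_f = 1/2.1254 = 0.4705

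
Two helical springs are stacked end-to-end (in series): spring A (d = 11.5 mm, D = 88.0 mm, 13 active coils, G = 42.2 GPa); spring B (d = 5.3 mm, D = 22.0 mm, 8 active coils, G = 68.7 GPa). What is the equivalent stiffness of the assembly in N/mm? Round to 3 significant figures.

9.21 N/mm

k_A = Gd⁴/(8D³N_a) = (42.2×10³)(11.5⁴)/(8·88.0³·13) = 10.414 N/mm
k_B = Gd⁴/(8D³N_a) = (68.7×10³)(5.3⁴)/(8·22.0³·8) = 79.545 N/mm
Series: 1/k_eq = 1/10.414 + 1/79.545 = 0.1086; k_eq = 9.2085 N/mm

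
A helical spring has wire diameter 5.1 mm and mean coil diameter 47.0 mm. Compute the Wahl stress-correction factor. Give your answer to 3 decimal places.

1.158

C = D/d = 47.0/5.1 = 9.2157
K_W = (4C−1)/(4C−4) + 0.615/C = 35.863/32.863 + 0.0667 = 1.1580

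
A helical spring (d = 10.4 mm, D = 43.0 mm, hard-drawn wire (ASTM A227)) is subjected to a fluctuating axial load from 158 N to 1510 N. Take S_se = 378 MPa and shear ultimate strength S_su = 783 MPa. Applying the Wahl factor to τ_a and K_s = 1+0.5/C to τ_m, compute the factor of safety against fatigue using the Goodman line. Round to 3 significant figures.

2.79

C = D/d = 43.0/10.4 = 4.1346; K_W = (4C−1)/(4C−4)+0.615/C = 1.3880; K_s = 1+0.5/C = 1.1209
F_a = (F_max−F_min)/2 = 676 N; F_m = (F_max+F_min)/2 = 834 N
τ_a = K_W·8F_aD/(πd³) = 1.3880 × 65.804 = 91.337 MPa
τ_m = K_s·8F_mD/(πd³) = 1.1209 × 81.185 = 91.002 MPa
Goodman: 1/n_f = τ_a/S_se + τ_m/S_su = 91.337/378 + 91.002/783 = 0.24163 + 0.11622 = 0.35786
n_f = 1/0.35786 = 2.794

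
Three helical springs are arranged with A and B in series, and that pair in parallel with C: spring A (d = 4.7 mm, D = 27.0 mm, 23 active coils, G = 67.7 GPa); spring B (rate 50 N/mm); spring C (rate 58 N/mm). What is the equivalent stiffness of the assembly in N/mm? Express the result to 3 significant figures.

65.7 N/mm

k_A = Gd⁴/(8D³N_a) = (67.7×10³)(4.7⁴)/(8·27.0³·23) = 9.1216 N/mm
Springs A,B series: k_AB = 1/(1/9.1216+1/50) = 7.7143 N/mm; parallel with C: k_eq = 7.7143+58 = 65.714 N/mm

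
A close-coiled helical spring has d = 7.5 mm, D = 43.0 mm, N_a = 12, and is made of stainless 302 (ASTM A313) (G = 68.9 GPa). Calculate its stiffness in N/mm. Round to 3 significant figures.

28.6 N/mm

k = Gd⁴/(8D³N_a) = (68.9×10³ × 7.5⁴) / (8 × 43.0³ × 12)
  = 2.18004e+08 / 7.63267e+06 = 28.562 N/mm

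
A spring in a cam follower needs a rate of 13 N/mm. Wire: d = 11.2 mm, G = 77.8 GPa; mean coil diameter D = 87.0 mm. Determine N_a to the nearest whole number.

18

N_a = Gd⁴/(8D³k) = (77.8×10³ × 11.2⁴)/(8 × 87.0³ × 13)
    = 1.2242e+09 / 6.84843e+07 = 17.88 → 18 coils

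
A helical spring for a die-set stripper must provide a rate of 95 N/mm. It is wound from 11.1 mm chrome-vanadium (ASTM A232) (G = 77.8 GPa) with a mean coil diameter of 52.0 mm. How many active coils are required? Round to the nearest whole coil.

11

N_a = Gd⁴/(8D³k) = (77.8×10³ × 11.1⁴)/(8 × 52.0³ × 95)
    = 1.18106e+09 / 1.06862e+08 = 11.05 → 11 coils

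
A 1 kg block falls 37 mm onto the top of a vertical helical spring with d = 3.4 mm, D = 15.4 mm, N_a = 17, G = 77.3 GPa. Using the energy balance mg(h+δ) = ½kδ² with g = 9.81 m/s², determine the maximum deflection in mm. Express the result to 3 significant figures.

k = Gd⁴/(8D³N_a) = (77.3×10³)(3.4⁴)/(8·15.4³·17) = 20.797 N/mm
W = mg = 1 × 9.81 = 9.81 N
½kδ² − Wδ − Wh = 0 → δ = (W + √(W² + 2kWh))/k
δ = (9.81 + √(96.236 + 15097.1))/20.797 = (9.81 + 123.26)/20.797 = 6.3987 mm

6.40 mm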